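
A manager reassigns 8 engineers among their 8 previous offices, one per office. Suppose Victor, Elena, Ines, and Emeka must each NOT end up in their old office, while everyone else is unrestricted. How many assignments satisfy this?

Let A_j be the event that the j-th constrained one is fixed. By inclusion-exclusion over the 4 events:
Σ_{j=0}^{4} (-1)^j C(4,j)(8-j)!
= C(4,0)·8! - C(4,1)·7! + C(4,2)·6! - C(4,3)·5! + C(4,4)·4!
= 40320 - 20160 + 4320 - 480 + 24
= 24024

24024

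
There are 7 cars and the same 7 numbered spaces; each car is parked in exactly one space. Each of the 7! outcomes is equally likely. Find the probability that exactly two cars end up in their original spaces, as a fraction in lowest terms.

11/60

Favorable outcomes: C(7,2)·!5 = 21·44 = 924.
Total outcomes: 7! = 5040.
Probability = 924/5040 = 11/60.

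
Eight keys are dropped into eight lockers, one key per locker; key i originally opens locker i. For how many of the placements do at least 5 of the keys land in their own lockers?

141

Sum C(8,i)·!(8-i) for i = 5..8:
  i=5: C(8,5)·!3 = 56·2 = 112
  i=6: C(8,6)·!2 = 28·1 = 28
  i=7: C(8,7)·!1 = 8·0 = 0
  i=8: C(8,8)·!0 = 1·1 = 1
Total = 141.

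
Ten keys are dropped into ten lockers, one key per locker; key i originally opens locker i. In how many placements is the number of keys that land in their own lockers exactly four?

Pick the 4 fixed positions: C(10,4) = 210 ways.
The remaining 6 must be deranged: !6 = 265.
Total: 210 × 265 = 55650.

55650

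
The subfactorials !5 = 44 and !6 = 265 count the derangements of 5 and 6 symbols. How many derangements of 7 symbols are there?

1854

!7 = (7-1)·(!6 + !5) = 6·(265 + 44) = 6·309 = 1854.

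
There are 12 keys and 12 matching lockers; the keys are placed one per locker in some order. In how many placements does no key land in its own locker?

176214841

By inclusion-exclusion, !12 = Σ (-1)^k · 12!/k! for k=0..12
= 12! - 12!/1! + 12!/2! - 12!/3! + 12!/4! - 12!/5! + 12!/6! - 12!/7! + 12!/8! - 12!/9! + 12!/10! - 12!/11! + 12!/12!
= 479001600 - 479001600 + 239500800 - 79833600 + 19958400 - 3991680 + 665280 - 95040 + 11880 - 1320 + 132 - 12 + 1
= 176214841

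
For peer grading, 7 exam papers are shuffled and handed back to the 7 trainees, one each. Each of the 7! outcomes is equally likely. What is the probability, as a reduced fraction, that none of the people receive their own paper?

Favorable outcomes: !7 = 1854.
Total outcomes: 7! = 5040.
Probability = 1854/5040 = 103/280.

103/280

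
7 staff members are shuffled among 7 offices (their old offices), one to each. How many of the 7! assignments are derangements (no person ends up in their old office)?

1854

Recurrence: !7 = 6·(!6 + !5).
!7 = 6·(265 + 44) = 6·309 = 1854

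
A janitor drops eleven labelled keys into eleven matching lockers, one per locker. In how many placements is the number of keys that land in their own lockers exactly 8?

330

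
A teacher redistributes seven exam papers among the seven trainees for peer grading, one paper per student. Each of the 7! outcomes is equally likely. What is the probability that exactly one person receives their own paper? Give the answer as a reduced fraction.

53/144

Favorable outcomes: C(7,1)·!6 = 7·265 = 1855.
Total outcomes: 7! = 5040.
Probability = 1855/5040 = 53/144.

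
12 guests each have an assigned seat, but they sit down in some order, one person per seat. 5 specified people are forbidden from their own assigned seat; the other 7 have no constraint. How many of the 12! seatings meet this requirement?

Let A_j be the event that the j-th constrained one is fixed. By inclusion-exclusion over the 5 events:
Σ_{j=0}^{5} (-1)^j C(5,j)(12-j)!
= C(5,0)·12! - C(5,1)·11! + C(5,2)·10! - C(5,3)·9! + C(5,4)·8! - C(5,5)·7!
= 479001600 - 199584000 + 36288000 - 3628800 + 201600 - 5040
= 312273360

312273360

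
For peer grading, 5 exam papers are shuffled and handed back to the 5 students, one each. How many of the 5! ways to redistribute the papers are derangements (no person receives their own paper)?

Recurrence: !5 = 4·(!4 + !3).
!5 = 4·(9 + 2) = 4·11 = 44

44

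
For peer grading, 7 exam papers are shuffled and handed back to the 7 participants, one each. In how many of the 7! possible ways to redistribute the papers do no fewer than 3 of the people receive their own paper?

Sum C(7,i)·!(7-i) for i = 3..7:
  i=3: C(7,3)·!4 = 35·9 = 315
  i=4: C(7,4)·!3 = 35·2 = 70
  i=5: C(7,5)·!2 = 21·1 = 21
  i=6: C(7,6)·!1 = 7·0 = 0
  i=7: C(7,7)·!0 = 1·1 = 1
Total = 407.

407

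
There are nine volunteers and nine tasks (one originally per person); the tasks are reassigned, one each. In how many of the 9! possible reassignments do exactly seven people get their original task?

Choose which 7 of the 9 are fixed: C(9,7) = 36.
The other 2 form a derangement: !2 = 1.
Total: 36 × 1 = 36.

36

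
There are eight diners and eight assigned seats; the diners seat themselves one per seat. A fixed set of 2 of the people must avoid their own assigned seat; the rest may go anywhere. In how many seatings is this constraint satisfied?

Let A_j be the event that the j-th constrained one is fixed. By inclusion-exclusion over the 2 events:
Σ_{j=0}^{2} (-1)^j C(2,j)(8-j)!
= C(2,0)·8! - C(2,1)·7! + C(2,2)·6!
= 40320 - 10080 + 720
= 30960

30960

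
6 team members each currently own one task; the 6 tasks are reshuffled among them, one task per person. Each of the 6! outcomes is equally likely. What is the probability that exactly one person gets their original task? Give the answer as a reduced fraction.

11/30

Favorable outcomes: C(6,1)·!5 = 6·44 = 264.
Total outcomes: 6! = 720.
Probability = 264/720 = 11/30.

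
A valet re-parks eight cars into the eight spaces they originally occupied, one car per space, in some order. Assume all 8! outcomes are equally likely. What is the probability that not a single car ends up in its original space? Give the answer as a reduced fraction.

Favorable outcomes: !8 = 14833.
Total outcomes: 8! = 40320.
Probability = 14833/40320 = 2119/5760.

2119/5760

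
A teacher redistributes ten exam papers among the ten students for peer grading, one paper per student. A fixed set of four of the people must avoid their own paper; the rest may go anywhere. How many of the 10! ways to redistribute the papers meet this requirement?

Let A_j be the event that the j-th constrained one is fixed. By inclusion-exclusion over the 4 events:
Σ_{j=0}^{4} (-1)^j C(4,j)(10-j)!
= C(4,0)·10! - C(4,1)·9! + C(4,2)·8! - C(4,3)·7! + C(4,4)·6!
= 3628800 - 1451520 + 241920 - 20160 + 720
= 2399760

2399760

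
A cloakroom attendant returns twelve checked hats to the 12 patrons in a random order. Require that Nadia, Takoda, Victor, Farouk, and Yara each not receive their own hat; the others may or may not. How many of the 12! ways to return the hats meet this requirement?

312273360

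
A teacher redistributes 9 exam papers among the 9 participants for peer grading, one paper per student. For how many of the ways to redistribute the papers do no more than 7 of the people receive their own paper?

# with exactly i fixed is C(9,i)·!(9-i); sum over i=0..7:
  i=0: C(9,0)·!9 = 1·133496 = 133496
  i=1: C(9,1)·!8 = 9·14833 = 133497
  i=2: C(9,2)·!7 = 36·1854 = 66744
  i=3: C(9,3)·!6 = 84·265 = 22260
  i=4: C(9,4)·!5 = 126·44 = 5544
  i=5: C(9,5)·!4 = 126·9 = 1134
  i=6: C(9,6)·!3 = 84·2 = 168
  i=7: C(9,7)·!2 = 36·1 = 36
Total = 362879.

362879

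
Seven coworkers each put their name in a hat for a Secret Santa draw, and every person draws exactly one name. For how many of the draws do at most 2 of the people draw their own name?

# with exactly i fixed is C(7,i)·!(7-i); sum over i=0..2:
  i=0: C(7,0)·!7 = 1·1854 = 1854
  i=1: C(7,1)·!6 = 7·265 = 1855
  i=2: C(7,2)·!5 = 21·44 = 924
Total = 4633.

4633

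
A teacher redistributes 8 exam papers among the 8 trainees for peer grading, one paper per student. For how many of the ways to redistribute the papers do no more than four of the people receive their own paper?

40179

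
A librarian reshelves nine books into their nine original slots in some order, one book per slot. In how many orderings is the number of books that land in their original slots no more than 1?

Sum C(9,i)·!(9-i) for i = 0..1:
  i=0: C(9,0)·!9 = 1·133496 = 133496
  i=1: C(9,1)·!8 = 9·14833 = 133497
Total = 266993.

266993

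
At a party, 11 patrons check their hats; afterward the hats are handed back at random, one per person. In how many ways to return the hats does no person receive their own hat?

14684570

The subfactorial !11 = [11!/e] (nearest integer).
11! = 39916800, and 39916800/e ≈ 14684570.08, so !11 = 14684570.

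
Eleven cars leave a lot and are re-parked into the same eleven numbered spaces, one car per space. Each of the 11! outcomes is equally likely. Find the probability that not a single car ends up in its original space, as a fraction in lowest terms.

Favorable outcomes: !11 = 14684570.
Total outcomes: 11! = 39916800.
Probability = 14684570/39916800 = 1468457/3991680.

1468457/3991680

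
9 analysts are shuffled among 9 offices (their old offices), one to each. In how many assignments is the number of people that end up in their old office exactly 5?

Pick the 5 fixed positions: C(9,5) = 126 ways.
The other 4 form a derangement: !4 = 9.
Total: 126 × 9 = 1134.

1134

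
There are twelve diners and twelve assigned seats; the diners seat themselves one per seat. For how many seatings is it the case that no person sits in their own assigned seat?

176214841

!12 = 12! · Σ_{k=0}^{12} (-1)^k/k!
= 12! - 12!/1! + 12!/2! - 12!/3! + 12!/4! - 12!/5! + 12!/6! - 12!/7! + 12!/8! - 12!/9! + 12!/10! - 12!/11! + 12!/12!
= 479001600 - 479001600 + 239500800 - 79833600 + 19958400 - 3991680 + 665280 - 95040 + 11880 - 1320 + 132 - 12 + 1
= 176214841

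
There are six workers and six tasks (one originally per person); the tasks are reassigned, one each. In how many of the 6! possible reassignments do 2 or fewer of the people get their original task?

664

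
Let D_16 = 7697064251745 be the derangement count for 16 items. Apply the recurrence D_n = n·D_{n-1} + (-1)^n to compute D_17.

130850092279664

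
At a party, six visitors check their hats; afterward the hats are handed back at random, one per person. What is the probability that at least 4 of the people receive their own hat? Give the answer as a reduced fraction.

1/45

Favorable outcomes: Σ_{i≥4} C(6,i)·!(6-i) = 15·1 + 6·0 + 1·1 = 16.
Total outcomes: 6! = 720.
Probability = 16/720 = 1/45.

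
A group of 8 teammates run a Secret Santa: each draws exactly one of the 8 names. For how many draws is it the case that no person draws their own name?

The subfactorial !8 = [8!/e] (nearest integer).
8! = 40320, and 40320/e ≈ 14832.90, so !8 = 14833.

14833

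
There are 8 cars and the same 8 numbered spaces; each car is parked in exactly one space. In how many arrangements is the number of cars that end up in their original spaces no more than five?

Sum C(8,i)·!(8-i) for i = 0..5:
  i=0: C(8,0)·!8 = 1·14833 = 14833
  i=1: C(8,1)·!7 = 8·1854 = 14832
  i=2: C(8,2)·!6 = 28·265 = 7420
  i=3: C(8,3)·!5 = 56·44 = 2464
  i=4: C(8,4)·!4 = 70·9 = 630
  i=5: C(8,5)·!3 = 56·2 = 112
Total = 40291.

40291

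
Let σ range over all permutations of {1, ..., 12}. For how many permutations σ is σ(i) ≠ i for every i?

!12 is the nearest integer to 12!/e.
12! = 479001600, and 479001600/e ≈ 176214840.93, so !12 = 176214841.

176214841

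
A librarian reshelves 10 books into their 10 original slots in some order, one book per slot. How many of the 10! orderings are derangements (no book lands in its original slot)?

1334961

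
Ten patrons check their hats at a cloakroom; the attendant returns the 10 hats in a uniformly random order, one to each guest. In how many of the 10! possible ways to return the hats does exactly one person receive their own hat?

Choose which one of the 10 is fixed: C(10,1) = 10.
The other 9 form a derangement: !9 = 133496.
Total: 10 × 133496 = 1334960.

1334960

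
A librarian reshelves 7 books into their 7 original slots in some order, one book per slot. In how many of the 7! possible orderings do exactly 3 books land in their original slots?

315

Pick the 3 fixed positions: C(7,3) = 35 ways.
The other 4 form a derangement: !4 = 9.
Total: 35 × 9 = 315.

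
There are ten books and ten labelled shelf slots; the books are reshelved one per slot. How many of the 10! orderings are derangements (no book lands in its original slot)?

1334961

By inclusion-exclusion, !10 = Σ (-1)^k · 10!/k! for k=0..10
= 10! - 10!/1! + 10!/2! - 10!/3! + 10!/4! - 10!/5! + 10!/6! - 10!/7! + 10!/8! - 10!/9! + 10!/10!
= 3628800 - 3628800 + 1814400 - 604800 + 151200 - 30240 + 5040 - 720 + 90 - 10 + 1
= 1334961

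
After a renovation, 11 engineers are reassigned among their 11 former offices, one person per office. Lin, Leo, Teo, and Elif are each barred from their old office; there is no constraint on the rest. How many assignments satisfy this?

Let A_j be the event that the j-th constrained one is fixed. By inclusion-exclusion over the 4 events:
Σ_{j=0}^{4} (-1)^j C(4,j)(11-j)!
= C(4,0)·11! - C(4,1)·10! + C(4,2)·9! - C(4,3)·8! + C(4,4)·7!
= 39916800 - 14515200 + 2177280 - 161280 + 5040
= 27422640

27422640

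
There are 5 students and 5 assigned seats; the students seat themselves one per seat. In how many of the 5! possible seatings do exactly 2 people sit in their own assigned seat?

Pick the 2 fixed positions: C(5,2) = 10 ways.
The other 3 form a derangement: !3 = 2.
Total: 10 × 2 = 20.

20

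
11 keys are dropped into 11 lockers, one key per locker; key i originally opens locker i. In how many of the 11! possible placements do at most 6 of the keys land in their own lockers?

39913444

# with exactly i fixed is C(11,i)·!(11-i); sum over i=0..6:
  i=0: C(11,0)·!11 = 1·14684570 = 14684570
  i=1: C(11,1)·!10 = 11·1334961 = 14684571
  i=2: C(11,2)·!9 = 55·133496 = 7342280
  i=3: C(11,3)·!8 = 165·14833 = 2447445
  i=4: C(11,4)·!7 = 330·1854 = 611820
  i=5: C(11,5)·!6 = 462·265 = 122430
  i=6: C(11,6)·!5 = 462·44 = 20328
Total = 39913444.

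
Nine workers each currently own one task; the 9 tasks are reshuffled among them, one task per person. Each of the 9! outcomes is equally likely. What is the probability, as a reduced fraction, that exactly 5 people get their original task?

1/320

Favorable outcomes: C(9,5)·!4 = 126·9 = 1134.
Total outcomes: 9! = 362880.
Probability = 1134/362880 = 1/320.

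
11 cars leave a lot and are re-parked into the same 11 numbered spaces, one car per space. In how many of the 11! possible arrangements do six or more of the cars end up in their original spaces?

23684

# with exactly i fixed is C(11,i)·!(11-i); sum over i=6..11:
  i=6: C(11,6)·!5 = 462·44 = 20328
  i=7: C(11,7)·!4 = 330·9 = 2970
  i=8: C(11,8)·!3 = 165·2 = 330
  i=9: C(11,9)·!2 = 55·1 = 55
  i=10: C(11,10)·!1 = 11·0 = 0
  i=11: C(11,11)·!0 = 1·1 = 1
Total = 23684.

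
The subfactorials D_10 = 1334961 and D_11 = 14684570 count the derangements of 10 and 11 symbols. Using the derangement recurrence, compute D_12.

D_12 = (12-1)·(D_11 + D_10) = 11·(14684570 + 1334961) = 11·16019531 = 176214841.

176214841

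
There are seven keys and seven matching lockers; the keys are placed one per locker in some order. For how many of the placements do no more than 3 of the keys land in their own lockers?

Sum C(7,i)·!(7-i) for i = 0..3:
  i=0: C(7,0)·!7 = 1·1854 = 1854
  i=1: C(7,1)·!6 = 7·265 = 1855
  i=2: C(7,2)·!5 = 21·44 = 924
  i=3: C(7,3)·!4 = 35·9 = 315
Total = 4948.

4948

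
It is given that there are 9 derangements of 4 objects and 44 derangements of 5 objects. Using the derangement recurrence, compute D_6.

265

D_6 = (6-1)·(D_5 + D_4) = 5·(44 + 9) = 5·53 = 265.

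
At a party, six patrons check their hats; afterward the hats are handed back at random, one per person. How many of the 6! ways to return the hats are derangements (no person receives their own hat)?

265

Use !n = n·!(n-1) + (-1)^n.
!6 = 6·44 + 1 = 265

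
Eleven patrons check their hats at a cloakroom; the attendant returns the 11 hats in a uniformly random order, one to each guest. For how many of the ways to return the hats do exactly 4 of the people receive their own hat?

611820

Choose which 4 of the 11 are fixed: C(11,4) = 330.
The remaining 7 must be deranged: !7 = 1854.
Total: 330 × 1854 = 611820.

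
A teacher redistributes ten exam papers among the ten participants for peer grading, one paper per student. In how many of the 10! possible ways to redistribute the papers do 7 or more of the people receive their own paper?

Sum C(10,i)·!(10-i) for i = 7..10:
  i=7: C(10,7)·!3 = 120·2 = 240
  i=8: C(10,8)·!2 = 45·1 = 45
  i=9: C(10,9)·!1 = 10·0 = 0
  i=10: C(10,10)·!0 = 1·1 = 1
Total = 286.

286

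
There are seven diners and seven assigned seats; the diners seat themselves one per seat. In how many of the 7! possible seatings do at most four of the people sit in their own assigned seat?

5018

# with exactly i fixed is C(7,i)·!(7-i); sum over i=0..4:
  i=0: C(7,0)·!7 = 1·1854 = 1854
  i=1: C(7,1)·!6 = 7·265 = 1855
  i=2: C(7,2)·!5 = 21·44 = 924
  i=3: C(7,3)·!4 = 35·9 = 315
  i=4: C(7,4)·!3 = 35·2 = 70
Total = 5018.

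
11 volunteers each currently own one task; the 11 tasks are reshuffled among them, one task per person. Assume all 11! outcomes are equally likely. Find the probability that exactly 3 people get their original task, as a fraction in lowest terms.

2119/34560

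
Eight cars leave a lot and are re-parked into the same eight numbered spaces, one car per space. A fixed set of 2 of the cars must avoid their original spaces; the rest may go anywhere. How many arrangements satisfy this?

30960

Let A_j be the event that the j-th constrained one is fixed. By inclusion-exclusion over the 2 events:
Σ_{j=0}^{2} (-1)^j C(2,j)(8-j)!
= C(2,0)·8! - C(2,1)·7! + C(2,2)·6!
= 40320 - 10080 + 720
= 30960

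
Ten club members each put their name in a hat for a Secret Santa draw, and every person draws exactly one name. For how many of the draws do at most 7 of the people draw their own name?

3628754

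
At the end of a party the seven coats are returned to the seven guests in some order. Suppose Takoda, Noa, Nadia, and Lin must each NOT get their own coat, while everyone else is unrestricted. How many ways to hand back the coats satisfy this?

2790

Inclusion-exclusion on the 4 forbidden self-matches:
Σ_{j=0}^{4} (-1)^j C(4,j)(7-j)!
= C(4,0)·7! - C(4,1)·6! + C(4,2)·5! - C(4,3)·4! + C(4,4)·3!
= 5040 - 2880 + 720 - 96 + 6
= 2790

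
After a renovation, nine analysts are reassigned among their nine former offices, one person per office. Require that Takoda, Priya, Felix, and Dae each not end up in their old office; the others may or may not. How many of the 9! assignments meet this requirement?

229080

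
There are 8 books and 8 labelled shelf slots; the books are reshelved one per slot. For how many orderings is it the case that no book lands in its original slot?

14833

Use !n = (n-1)(!(n-1) + !(n-2)).
!8 = 7·(1854 + 265) = 7·2119 = 14833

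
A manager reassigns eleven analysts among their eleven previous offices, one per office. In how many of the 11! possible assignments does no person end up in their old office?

Use !n = n·!(n-1) + (-1)^n.
!11 = 11·1334961 - 1 = 14684570

14684570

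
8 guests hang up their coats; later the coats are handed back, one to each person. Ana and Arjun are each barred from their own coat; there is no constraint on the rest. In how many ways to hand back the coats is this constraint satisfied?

30960

Let A_j be the event that the j-th constrained one is fixed. By inclusion-exclusion over the 2 events:
Σ_{j=0}^{2} (-1)^j C(2,j)(8-j)!
= C(2,0)·8! - C(2,1)·7! + C(2,2)·6!
= 40320 - 10080 + 720
= 30960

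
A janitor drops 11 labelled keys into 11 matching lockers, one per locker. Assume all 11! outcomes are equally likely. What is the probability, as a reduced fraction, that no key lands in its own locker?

1468457/3991680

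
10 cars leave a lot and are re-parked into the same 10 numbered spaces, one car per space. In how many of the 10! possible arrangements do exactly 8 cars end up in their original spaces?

45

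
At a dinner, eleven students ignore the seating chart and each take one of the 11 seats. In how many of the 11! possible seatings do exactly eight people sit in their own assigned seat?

Choose which 8 of the 11 are fixed: C(11,8) = 165.
The other 3 form a derangement: !3 = 2.
Total: 165 × 2 = 330.

330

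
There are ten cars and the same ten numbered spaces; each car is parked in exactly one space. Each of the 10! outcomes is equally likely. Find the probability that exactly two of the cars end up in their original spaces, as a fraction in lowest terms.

2119/11520

Favorable outcomes: C(10,2)·!8 = 45·14833 = 667485.
Total outcomes: 10! = 3628800.
Probability = 667485/3628800 = 2119/11520.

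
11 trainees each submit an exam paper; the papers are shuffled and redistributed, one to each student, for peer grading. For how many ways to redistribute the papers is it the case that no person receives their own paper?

14684570

By inclusion-exclusion, !11 = Σ (-1)^k · 11!/k! for k=0..11
= 11! - 11!/1! + 11!/2! - 11!/3! + 11!/4! - 11!/5! + 11!/6! - 11!/7! + 11!/8! - 11!/9! + 11!/10! - 11!/11!
= 39916800 - 39916800 + 19958400 - 6652800 + 1663200 - 332640 + 55440 - 7920 + 990 - 110 + 11 - 1
= 14684570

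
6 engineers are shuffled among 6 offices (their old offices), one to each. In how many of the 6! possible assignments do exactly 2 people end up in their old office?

135

Choose which 2 of the 6 are fixed: C(6,2) = 15.
The remaining 4 must be deranged: !4 = 9.
Total: 15 × 9 = 135.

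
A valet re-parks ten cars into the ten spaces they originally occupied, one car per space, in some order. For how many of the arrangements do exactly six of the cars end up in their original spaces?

Choose which 6 of the 10 are fixed: C(10,6) = 210.
The remaining 4 must be deranged: !4 = 9.
Total: 210 × 9 = 1890.

1890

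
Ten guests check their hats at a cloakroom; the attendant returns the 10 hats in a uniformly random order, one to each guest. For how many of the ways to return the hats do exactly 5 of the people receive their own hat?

11088

Choose which 5 of the 10 are fixed: C(10,5) = 252.
The remaining 5 must be deranged: !5 = 44.
Total: 252 × 44 = 11088.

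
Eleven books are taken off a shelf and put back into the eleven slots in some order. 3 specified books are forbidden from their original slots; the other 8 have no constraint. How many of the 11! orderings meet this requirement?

30078720

Let A_j be the event that the j-th constrained one is fixed. By inclusion-exclusion over the 3 events:
Σ_{j=0}^{3} (-1)^j C(3,j)(11-j)!
= C(3,0)·11! - C(3,1)·10! + C(3,2)·9! - C(3,3)·8!
= 39916800 - 10886400 + 1088640 - 40320
= 30078720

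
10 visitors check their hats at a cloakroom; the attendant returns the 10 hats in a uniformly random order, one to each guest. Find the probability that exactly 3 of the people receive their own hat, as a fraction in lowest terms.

Favorable outcomes: C(10,3)·!7 = 120·1854 = 222480.
Total outcomes: 10! = 3628800.
Probability = 222480/3628800 = 103/1680.

103/1680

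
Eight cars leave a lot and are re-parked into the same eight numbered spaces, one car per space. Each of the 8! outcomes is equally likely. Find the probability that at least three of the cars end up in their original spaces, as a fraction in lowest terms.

Favorable outcomes: Σ_{i≥3} C(8,i)·!(8-i) = 56·44 + 70·9 + 56·2 + 28·1 + 8·0 + 1·1 = 3235.
Total outcomes: 8! = 40320.
Probability = 3235/40320 = 647/8064.

647/8064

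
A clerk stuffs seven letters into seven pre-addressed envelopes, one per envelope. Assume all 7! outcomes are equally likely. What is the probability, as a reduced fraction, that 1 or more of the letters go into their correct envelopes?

Favorable outcomes: Σ_{i≥1} C(7,i)·!(7-i) = 7·265 + 21·44 + 35·9 + 35·2 + 21·1 + 7·0 + 1·1 = 3186.
Total outcomes: 7! = 5040.
Probability = 3186/5040 = 177/280.

177/280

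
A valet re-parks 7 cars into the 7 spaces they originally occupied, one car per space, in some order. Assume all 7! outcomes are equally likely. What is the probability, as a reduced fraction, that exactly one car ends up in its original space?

53/144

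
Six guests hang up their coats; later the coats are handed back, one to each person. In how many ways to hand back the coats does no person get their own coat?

The number of derangements of 6 is !6 = Σ_{k=0}^{6} (-1)^k·6!/k!
= 6! - 6!/1! + 6!/2! - 6!/3! + 6!/4! - 6!/5! + 6!/6!
= 720 - 720 + 360 - 120 + 30 - 6 + 1
= 265

265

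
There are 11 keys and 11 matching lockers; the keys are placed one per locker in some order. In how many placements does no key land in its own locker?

14684570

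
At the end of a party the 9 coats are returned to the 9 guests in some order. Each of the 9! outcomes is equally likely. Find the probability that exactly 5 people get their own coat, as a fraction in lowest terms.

Favorable outcomes: C(9,5)·!4 = 126·9 = 1134.
Total outcomes: 9! = 362880.
Probability = 1134/362880 = 1/320.

1/320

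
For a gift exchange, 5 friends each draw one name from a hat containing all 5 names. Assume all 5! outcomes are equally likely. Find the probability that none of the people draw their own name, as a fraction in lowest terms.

11/30

Favorable outcomes: !5 = 44.
Total outcomes: 5! = 120.
Probability = 44/120 = 11/30.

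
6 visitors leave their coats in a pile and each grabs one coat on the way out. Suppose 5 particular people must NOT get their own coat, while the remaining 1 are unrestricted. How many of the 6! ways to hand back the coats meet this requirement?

Inclusion-exclusion on the 5 forbidden self-matches:
Σ_{j=0}^{5} (-1)^j C(5,j)(6-j)!
= C(5,0)·6! - C(5,1)·5! + C(5,2)·4! - C(5,3)·3! + C(5,4)·2! - C(5,5)·1!
= 720 - 600 + 240 - 60 + 10 - 1
= 309

309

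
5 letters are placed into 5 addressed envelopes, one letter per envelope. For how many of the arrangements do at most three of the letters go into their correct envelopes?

119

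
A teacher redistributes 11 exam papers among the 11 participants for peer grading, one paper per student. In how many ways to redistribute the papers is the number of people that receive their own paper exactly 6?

Pick the 6 fixed positions: C(11,6) = 462 ways.
The remaining 5 must be deranged: !5 = 44.
Total: 462 × 44 = 20328.

20328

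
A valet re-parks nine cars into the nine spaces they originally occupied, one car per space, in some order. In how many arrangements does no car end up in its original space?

133496

!9 is the nearest integer to 9!/e.
9! = 362880, and 362880/e ≈ 133496.09, so !9 = 133496.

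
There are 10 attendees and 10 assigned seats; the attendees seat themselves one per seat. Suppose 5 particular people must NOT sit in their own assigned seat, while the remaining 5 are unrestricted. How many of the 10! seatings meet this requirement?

2170680

Let A_j be the event that the j-th constrained one is fixed. By inclusion-exclusion over the 5 events:
Σ_{j=0}^{5} (-1)^j C(5,j)(10-j)!
= C(5,0)·10! - C(5,1)·9! + C(5,2)·8! - C(5,3)·7! + C(5,4)·6! - C(5,5)·5!
= 3628800 - 1814400 + 403200 - 50400 + 3600 - 120
= 2170680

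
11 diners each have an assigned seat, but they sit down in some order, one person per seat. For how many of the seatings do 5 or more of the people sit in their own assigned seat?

146114

# with exactly i fixed is C(11,i)·!(11-i); sum over i=5..11:
  i=5: C(11,5)·!6 = 462·265 = 122430
  i=6: C(11,6)·!5 = 462·44 = 20328
  i=7: C(11,7)·!4 = 330·9 = 2970
  i=8: C(11,8)·!3 = 165·2 = 330
  i=9: C(11,9)·!2 = 55·1 = 55
  i=10: C(11,10)·!1 = 11·0 = 0
  i=11: C(11,11)·!0 = 1·1 = 1
Total = 146114.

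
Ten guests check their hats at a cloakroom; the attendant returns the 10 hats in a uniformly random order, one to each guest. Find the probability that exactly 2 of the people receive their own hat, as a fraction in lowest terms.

Favorable outcomes: C(10,2)·!8 = 45·14833 = 667485.
Total outcomes: 10! = 3628800.
Probability = 667485/3628800 = 2119/11520.

2119/11520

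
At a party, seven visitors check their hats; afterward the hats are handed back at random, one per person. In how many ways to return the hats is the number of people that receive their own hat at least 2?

1331

# with exactly i fixed is C(7,i)·!(7-i); sum over i=2..7:
  i=2: C(7,2)·!5 = 21·44 = 924
  i=3: C(7,3)·!4 = 35·9 = 315
  i=4: C(7,4)·!3 = 35·2 = 70
  i=5: C(7,5)·!2 = 21·1 = 21
  i=6: C(7,6)·!1 = 7·0 = 0
  i=7: C(7,7)·!0 = 1·1 = 1
Total = 1331.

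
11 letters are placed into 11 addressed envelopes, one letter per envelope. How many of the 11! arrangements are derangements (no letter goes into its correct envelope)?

14684570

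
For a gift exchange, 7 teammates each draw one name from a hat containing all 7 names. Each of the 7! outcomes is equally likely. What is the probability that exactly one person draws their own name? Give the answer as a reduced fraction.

Favorable outcomes: C(7,1)·!6 = 7·265 = 1855.
Total outcomes: 7! = 5040.
Probability = 1855/5040 = 53/144.

53/144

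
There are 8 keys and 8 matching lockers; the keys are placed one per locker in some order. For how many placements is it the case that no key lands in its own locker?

14833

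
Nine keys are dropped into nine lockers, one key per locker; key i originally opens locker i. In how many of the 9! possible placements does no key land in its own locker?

Use !n = n·!(n-1) + (-1)^n.
!9 = 9·14833 - 1 = 133496

133496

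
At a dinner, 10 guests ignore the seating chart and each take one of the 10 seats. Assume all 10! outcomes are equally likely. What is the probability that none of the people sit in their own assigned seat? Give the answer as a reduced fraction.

16481/44800

Favorable outcomes: !10 = 1334961.
Total outcomes: 10! = 3628800.
Probability = 1334961/3628800 = 16481/44800.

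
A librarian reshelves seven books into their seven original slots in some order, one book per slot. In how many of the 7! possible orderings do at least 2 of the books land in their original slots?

1331

Sum C(7,i)·!(7-i) for i = 2..7:
  i=2: C(7,2)·!5 = 21·44 = 924
  i=3: C(7,3)·!4 = 35·9 = 315
  i=4: C(7,4)·!3 = 35·2 = 70
  i=5: C(7,5)·!2 = 21·1 = 21
  i=6: C(7,6)·!1 = 7·0 = 0
  i=7: C(7,7)·!0 = 1·1 = 1
Total = 1331.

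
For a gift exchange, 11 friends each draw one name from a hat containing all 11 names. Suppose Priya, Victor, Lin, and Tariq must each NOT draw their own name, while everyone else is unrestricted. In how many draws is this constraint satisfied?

27422640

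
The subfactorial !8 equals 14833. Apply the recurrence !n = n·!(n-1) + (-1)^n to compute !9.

133496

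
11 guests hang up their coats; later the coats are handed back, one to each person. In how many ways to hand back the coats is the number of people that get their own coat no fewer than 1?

25232230

# with exactly i fixed is C(11,i)·!(11-i); sum over i=1..11:
  i=1: C(11,1)·!10 = 11·1334961 = 14684571
  i=2: C(11,2)·!9 = 55·133496 = 7342280
  i=3: C(11,3)·!8 = 165·14833 = 2447445
  i=4: C(11,4)·!7 = 330·1854 = 611820
  i=5: C(11,5)·!6 = 462·265 = 122430
  i=6: C(11,6)·!5 = 462·44 = 20328
  i=7: C(11,7)·!4 = 330·9 = 2970
  i=8: C(11,8)·!3 = 165·2 = 330
  i=9: C(11,9)·!2 = 55·1 = 55
  i=10: C(11,10)·!1 = 11·0 = 0
  i=11: C(11,11)·!0 = 1·1 = 1
Total = 25232230.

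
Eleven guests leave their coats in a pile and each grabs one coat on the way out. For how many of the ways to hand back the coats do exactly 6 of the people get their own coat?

20328

Pick the 6 fixed positions: C(11,6) = 462 ways.
The other 5 form a derangement: !5 = 44.
Total: 462 × 44 = 20328.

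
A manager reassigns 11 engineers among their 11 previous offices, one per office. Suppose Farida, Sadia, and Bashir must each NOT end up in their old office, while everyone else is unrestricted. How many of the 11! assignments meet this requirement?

30078720

Inclusion-exclusion on the 3 forbidden self-matches:
Σ_{j=0}^{3} (-1)^j C(3,j)(11-j)!
= C(3,0)·11! - C(3,1)·10! + C(3,2)·9! - C(3,3)·8!
= 39916800 - 10886400 + 1088640 - 40320
= 30078720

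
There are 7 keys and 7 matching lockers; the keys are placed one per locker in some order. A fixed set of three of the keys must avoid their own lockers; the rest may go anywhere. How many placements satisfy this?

3216

Inclusion-exclusion on the 3 forbidden self-matches:
Σ_{j=0}^{3} (-1)^j C(3,j)(7-j)!
= C(3,0)·7! - C(3,1)·6! + C(3,2)·5! - C(3,3)·4!
= 5040 - 2160 + 360 - 24
= 3216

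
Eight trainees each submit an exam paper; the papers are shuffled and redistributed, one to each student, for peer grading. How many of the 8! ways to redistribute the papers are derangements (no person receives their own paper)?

The subfactorial !8 = [8!/e] (nearest integer).
8! = 40320, and 40320/e ≈ 14832.90, so !8 = 14833.

14833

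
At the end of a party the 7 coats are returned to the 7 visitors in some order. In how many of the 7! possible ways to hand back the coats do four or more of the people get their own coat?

92

Sum C(7,i)·!(7-i) for i = 4..7:
  i=4: C(7,4)·!3 = 35·2 = 70
  i=5: C(7,5)·!2 = 21·1 = 21
  i=6: C(7,6)·!1 = 7·0 = 0
  i=7: C(7,7)·!0 = 1·1 = 1
Total = 92.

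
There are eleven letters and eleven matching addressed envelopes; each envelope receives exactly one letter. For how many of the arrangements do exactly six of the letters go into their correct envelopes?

20328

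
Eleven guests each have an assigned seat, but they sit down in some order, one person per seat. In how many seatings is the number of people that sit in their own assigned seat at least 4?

757934

Sum C(11,i)·!(11-i) for i = 4..11:
  i=4: C(11,4)·!7 = 330·1854 = 611820
  i=5: C(11,5)·!6 = 462·265 = 122430
  i=6: C(11,6)·!5 = 462·44 = 20328
  i=7: C(11,7)·!4 = 330·9 = 2970
  i=8: C(11,8)·!3 = 165·2 = 330
  i=9: C(11,9)·!2 = 55·1 = 55
  i=10: C(11,10)·!1 = 11·0 = 0
  i=11: C(11,11)·!0 = 1·1 = 1
Total = 757934.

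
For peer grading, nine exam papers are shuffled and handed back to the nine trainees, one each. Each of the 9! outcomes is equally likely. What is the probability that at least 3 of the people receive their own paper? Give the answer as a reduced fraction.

29143/362880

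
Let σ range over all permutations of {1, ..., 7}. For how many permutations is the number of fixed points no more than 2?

4633

# with exactly i fixed is C(7,i)·!(7-i); sum over i=0..2:
  i=0: C(7,0)·!7 = 1·1854 = 1854
  i=1: C(7,1)·!6 = 7·265 = 1855
  i=2: C(7,2)·!5 = 21·44 = 924
Total = 4633.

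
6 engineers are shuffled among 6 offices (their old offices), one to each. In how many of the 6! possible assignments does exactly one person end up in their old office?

264

Pick the single fixed position: C(6,1) = 6 ways.
The other 5 form a derangement: !5 = 44.
Total: 6 × 44 = 264.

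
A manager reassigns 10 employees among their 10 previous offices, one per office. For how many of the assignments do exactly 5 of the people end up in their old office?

Pick the 5 fixed positions: C(10,5) = 252 ways.
The other 5 form a derangement: !5 = 44.
Total: 252 × 44 = 11088.

11088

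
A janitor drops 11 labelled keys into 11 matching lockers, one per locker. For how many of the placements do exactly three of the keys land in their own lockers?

Pick the 3 fixed positions: C(11,3) = 165 ways.
The remaining 8 must be deranged: !8 = 14833.
Total: 165 × 14833 = 2447445.

2447445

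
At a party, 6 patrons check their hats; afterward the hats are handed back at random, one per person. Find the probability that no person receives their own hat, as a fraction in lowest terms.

Favorable outcomes: !6 = 265.
Total outcomes: 6! = 720.
Probability = 265/720 = 53/144.

53/144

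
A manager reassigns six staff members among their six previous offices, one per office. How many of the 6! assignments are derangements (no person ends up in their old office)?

!6 = 6! · Σ_{k=0}^{6} (-1)^k/k!
= 6! - 6!/1! + 6!/2! - 6!/3! + 6!/4! - 6!/5! + 6!/6!
= 720 - 720 + 360 - 120 + 30 - 6 + 1
= 265

265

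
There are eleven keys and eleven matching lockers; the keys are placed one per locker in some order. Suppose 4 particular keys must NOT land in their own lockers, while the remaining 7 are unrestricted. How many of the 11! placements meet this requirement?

Inclusion-exclusion on the 4 forbidden self-matches:
Σ_{j=0}^{4} (-1)^j C(4,j)(11-j)!
= C(4,0)·11! - C(4,1)·10! + C(4,2)·9! - C(4,3)·8! + C(4,4)·7!
= 39916800 - 14515200 + 2177280 - 161280 + 5040
= 27422640

27422640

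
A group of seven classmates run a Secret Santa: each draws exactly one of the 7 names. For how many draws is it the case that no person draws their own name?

1854

!7 = 7! · Σ_{k=0}^{7} (-1)^k/k!
= 7! - 7!/1! + 7!/2! - 7!/3! + 7!/4! - 7!/5! + 7!/6! - 7!/7!
= 5040 - 5040 + 2520 - 840 + 210 - 42 + 7 - 1
= 1854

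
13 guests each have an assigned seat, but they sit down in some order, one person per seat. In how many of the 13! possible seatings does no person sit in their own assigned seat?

Recurrence: !13 = 12·(!12 + !11).
!13 = 12·(176214841 + 14684570) = 12·190899411 = 2290792932

2290792932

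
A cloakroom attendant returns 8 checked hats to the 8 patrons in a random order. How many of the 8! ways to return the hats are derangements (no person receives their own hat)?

14833

!8 is the nearest integer to 8!/e.
8! = 40320, and 40320/e ≈ 14832.90, so !8 = 14833.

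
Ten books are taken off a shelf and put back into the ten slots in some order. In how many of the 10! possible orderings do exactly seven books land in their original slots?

240

Choose which 7 of the 10 are fixed: C(10,7) = 120.
The remaining 3 must be deranged: !3 = 2.
Total: 120 × 2 = 240.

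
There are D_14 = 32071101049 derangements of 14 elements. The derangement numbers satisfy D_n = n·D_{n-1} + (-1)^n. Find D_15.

D_15 = 15·32071101049 - 1 = 481066515734.

481066515734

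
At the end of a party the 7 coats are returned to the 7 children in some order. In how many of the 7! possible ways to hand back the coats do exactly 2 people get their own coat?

Choose which 2 of the 7 are fixed: C(7,2) = 21.
The other 5 form a derangement: !5 = 44.
Total: 21 × 44 = 924.

924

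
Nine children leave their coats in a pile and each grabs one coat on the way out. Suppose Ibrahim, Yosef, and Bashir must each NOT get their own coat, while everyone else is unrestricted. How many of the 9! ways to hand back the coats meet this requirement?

256320

Let A_j be the event that the j-th constrained one is fixed. By inclusion-exclusion over the 3 events:
Σ_{j=0}^{3} (-1)^j C(3,j)(9-j)!
= C(3,0)·9! - C(3,1)·8! + C(3,2)·7! - C(3,3)·6!
= 362880 - 120960 + 15120 - 720
= 256320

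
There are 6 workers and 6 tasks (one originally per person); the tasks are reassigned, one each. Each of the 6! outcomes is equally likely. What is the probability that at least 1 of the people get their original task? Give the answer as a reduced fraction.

Favorable outcomes: Σ_{i≥1} C(6,i)·!(6-i) = 6·44 + 15·9 + 20·2 + 15·1 + 6·0 + 1·1 = 455.
Total outcomes: 6! = 720.
Probability = 455/720 = 91/144.

91/144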